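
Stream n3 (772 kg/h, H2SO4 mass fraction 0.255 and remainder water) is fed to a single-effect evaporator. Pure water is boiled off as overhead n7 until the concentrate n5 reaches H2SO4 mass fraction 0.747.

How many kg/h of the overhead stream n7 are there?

H2SO4 is conserved: 772×0.255 = 196.86 kg/h all reports to the concentrate.
Concentrate = 196.86/(target fraction) = 263.53 kg/h.
Overhead = 772 − 263.53 = 508.47 kg/h.

508.5 kg/h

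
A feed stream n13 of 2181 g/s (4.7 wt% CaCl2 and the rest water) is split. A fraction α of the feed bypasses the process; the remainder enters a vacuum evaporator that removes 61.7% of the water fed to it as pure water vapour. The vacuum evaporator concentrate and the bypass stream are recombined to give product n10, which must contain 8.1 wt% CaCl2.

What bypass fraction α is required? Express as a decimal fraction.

All 2181×0.047 = 102.51 g/s of CaCl2 reaches n10, so n10 = 102.51/0.081 = 1265.5 g/s and vapour = 915.48 g/s.
The evaporator receives (1−α)·2181 of feed at 0.953 water and removes 0.617 of that water:
0.617×0.953×(1−α)×2181 = 915.48
(1−α) = 915.48/1282.4 = 0.7139;  α = 0.2861.

0.286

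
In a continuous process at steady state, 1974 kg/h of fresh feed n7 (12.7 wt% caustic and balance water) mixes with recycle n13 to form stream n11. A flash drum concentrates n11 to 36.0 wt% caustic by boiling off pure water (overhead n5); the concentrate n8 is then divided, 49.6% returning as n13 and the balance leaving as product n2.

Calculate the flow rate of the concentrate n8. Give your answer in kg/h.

1382 kg/h

Overall caustic balance (none leaves overhead): caustic in fresh feed = caustic in product, i.e. 1974×0.127 = (1−0.496)·n8·0.360.
n8 = 250.7/(0.360×0.504) = 1381.7 kg/h.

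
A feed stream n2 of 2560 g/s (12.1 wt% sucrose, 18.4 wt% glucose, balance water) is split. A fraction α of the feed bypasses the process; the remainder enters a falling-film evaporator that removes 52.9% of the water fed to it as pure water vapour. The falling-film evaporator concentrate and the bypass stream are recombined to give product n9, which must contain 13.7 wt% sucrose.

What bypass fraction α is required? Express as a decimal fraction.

All 2560×0.121 = 309.76 g/s of sucrose reaches n9, so n9 = 309.76/0.137 = 2261 g/s and vapour = 298.98 g/s.
The evaporator receives (1−α)·2560 of feed at 0.695 water and removes 0.529 of that water:
0.529×0.695×(1−α)×2560 = 298.98
(1−α) = 298.98/941.2 = 0.3177;  α = 0.6823.

0.682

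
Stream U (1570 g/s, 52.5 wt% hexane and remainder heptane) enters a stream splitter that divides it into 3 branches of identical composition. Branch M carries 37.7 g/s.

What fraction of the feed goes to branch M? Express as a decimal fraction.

0.024

Fraction to M = 37.7/1570 = 0.0240.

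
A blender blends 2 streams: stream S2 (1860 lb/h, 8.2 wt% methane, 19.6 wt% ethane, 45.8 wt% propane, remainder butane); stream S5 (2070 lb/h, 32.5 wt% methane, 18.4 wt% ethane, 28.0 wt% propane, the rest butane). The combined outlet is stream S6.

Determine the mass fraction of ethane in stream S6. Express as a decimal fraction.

Total flow out = 1860 + 2070 = 3930 lb/h.
ethane in = 1860×0.196 + 2070×0.184 = 745.44 lb/h.
ethane mass fraction in S6 = 745.44/3930 = 0.1897.

0.1897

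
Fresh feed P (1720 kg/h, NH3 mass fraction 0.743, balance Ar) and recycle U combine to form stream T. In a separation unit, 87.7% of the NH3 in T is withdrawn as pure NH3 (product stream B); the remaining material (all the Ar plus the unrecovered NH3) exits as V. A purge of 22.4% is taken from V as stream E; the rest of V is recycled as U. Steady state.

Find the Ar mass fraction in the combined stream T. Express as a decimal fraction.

Ar enters only via P and leaves only via the purge: 1720×0.257 = 0.224×(Ar in V), and the separation unit passes all Ar, so Ar in T = Ar in V = 1973.4 kg/h.
NH3 in T: m_A = 1720×0.743 + (1−0.224)·(1−0.877)·m_A, so m_A = 1278/0.9046 = 1412.8 kg/h.
T = 1412.8 + 1973.4 = 3386.2 kg/h.
Ar fraction in T = 1973.4/3386.2 = 0.583.

0.583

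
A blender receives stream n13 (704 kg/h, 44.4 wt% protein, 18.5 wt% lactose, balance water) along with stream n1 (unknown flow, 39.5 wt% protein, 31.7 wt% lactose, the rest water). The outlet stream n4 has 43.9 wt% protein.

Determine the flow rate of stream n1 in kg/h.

Let n1 be the unknown flow. Total out = 704 + n1.
protein balance: 312.58 + 0.395·n1 = 0.439·(704 + n1)
(0.395 − 0.439)·n1 = 0.439×704 − 312.58 = -3.52
n1 = -3.52 / -0.044 = 80 kg/h

80 kg/h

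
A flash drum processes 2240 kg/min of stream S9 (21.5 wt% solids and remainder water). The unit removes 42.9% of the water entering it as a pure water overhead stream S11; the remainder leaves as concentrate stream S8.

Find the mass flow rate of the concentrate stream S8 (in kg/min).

water entering = 2240×0.785 = 1758.4 kg/min; overhead removed = 0.429×1758.4 = 754.35 kg/min.
Concentrate = 2240 − 754.35 = 1485.6 kg/min.

1486 kg/min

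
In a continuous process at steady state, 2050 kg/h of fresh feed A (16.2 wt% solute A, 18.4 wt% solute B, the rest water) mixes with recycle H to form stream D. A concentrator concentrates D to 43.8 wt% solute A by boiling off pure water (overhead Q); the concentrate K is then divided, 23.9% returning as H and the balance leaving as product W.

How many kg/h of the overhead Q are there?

Overall solute A balance (none leaves overhead): solute A in fresh feed = solute A in product, i.e. 2050×0.162 = (1−0.239)·K·0.438.
K = 332.1/(0.438×0.761) = 996.35 kg/h.
Recycle H = 0.239×996.35 = 238.13 kg/h.
Combined feed D = 2050 + 238.13 = 2288.1 kg/h.
Overhead Q = D − K = 2288.1 − 996.35 = 1291.8 kg/h.

1292 kg/h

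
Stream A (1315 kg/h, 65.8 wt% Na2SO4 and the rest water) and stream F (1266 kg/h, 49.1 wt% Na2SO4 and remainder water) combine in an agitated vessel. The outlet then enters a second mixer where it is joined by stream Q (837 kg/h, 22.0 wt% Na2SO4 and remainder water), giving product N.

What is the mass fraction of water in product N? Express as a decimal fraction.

Overall, product flow = 3418 kg/h.
water in = 1315×0.342 + 1266×0.509 + 837×0.780 = 1747 kg/h.
water fraction in N = 0.5111.

0.5111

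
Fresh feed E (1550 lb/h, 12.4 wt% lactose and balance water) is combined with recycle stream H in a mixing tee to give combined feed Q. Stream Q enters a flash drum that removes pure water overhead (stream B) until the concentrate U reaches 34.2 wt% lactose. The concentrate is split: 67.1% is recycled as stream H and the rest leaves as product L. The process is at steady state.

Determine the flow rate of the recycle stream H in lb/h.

1146 lb/h

Overall lactose balance (none leaves overhead): lactose in fresh feed = lactose in product, i.e. 1550×0.124 = (1−0.671)·U·0.342.
U = 192.2/(0.342×0.329) = 1708.2 lb/h.
Recycle H = 0.671×1708.2 = 1146.2 lb/h.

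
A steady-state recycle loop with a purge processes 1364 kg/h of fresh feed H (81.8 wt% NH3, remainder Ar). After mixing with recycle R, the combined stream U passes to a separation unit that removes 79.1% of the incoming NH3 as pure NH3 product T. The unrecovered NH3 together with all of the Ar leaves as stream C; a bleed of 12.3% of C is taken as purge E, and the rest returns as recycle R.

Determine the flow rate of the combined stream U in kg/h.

Ar enters only via H and leaves only via the purge: 1364×0.182 = 0.123×(Ar in C), and the separation unit passes all Ar, so Ar in U = Ar in C = 2018.3 kg/h.
NH3 in U: m_A = 1364×0.818 + (1−0.123)·(1−0.791)·m_A, so m_A = 1115.8/0.8167 = 1366.2 kg/h.
U = 1366.2 + 2018.3 = 3384.4 kg/h.

3384 kg/h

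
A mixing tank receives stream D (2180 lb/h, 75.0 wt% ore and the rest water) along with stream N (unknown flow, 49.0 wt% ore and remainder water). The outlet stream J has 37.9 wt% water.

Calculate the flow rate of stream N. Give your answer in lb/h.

Let N be the unknown flow. Total out = 2180 + N.
water balance: 545 + 0.510·N = 0.379·(2180 + N)
(0.510 − 0.379)·N = 0.379×2180 − 545 = 281.22
N = 281.22 / 0.131 = 2146.7 lb/h

2147 lb/h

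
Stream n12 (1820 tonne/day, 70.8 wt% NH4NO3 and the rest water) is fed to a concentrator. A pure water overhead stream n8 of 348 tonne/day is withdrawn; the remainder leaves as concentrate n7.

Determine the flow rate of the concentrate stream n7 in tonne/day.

1472 tonne/day

Concentrate = 1820 − 348 = 1472 tonne/day.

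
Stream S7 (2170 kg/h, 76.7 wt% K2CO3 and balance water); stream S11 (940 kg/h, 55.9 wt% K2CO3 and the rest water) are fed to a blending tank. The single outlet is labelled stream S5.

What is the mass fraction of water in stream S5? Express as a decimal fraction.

Total flow out = 2170 + 940 = 3110 kg/h.
water in = 2170×0.233 + 940×0.441 = 920.15 kg/h.
water mass fraction in S5 = 920.15/3110 = 0.296.

0.296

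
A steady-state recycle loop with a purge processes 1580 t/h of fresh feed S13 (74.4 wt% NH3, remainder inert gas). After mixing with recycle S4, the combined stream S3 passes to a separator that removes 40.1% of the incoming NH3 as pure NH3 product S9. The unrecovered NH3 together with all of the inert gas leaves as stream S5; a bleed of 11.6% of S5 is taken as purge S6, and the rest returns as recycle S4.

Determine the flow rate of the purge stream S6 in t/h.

578.1 t/h

inert gas enters only via S13 and leaves only via the purge: 1580×0.256 = 0.116×(inert gas in S5), and the separator passes all inert gas, so inert gas in S3 = inert gas in S5 = 3486.9 t/h.
NH3 in S3: m_A = 1580×0.744 + (1−0.116)·(1−0.401)·m_A, so m_A = 1175.5/0.4705 = 2498.5 t/h.
S5 = (1−0.401)×2498.5 + 3486.9 = 4983.5 t/h.
Purge S6 = 0.116×4983.5 = 578.09 t/h.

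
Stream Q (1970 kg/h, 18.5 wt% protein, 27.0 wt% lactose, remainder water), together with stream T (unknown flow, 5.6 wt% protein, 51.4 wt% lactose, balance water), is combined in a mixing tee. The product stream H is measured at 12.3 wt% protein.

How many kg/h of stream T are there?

Let T be the unknown flow. Total out = 1970 + T.
protein balance: 364.45 + 0.056·T = 0.123·(1970 + T)
(0.056 − 0.123)·T = 0.123×1970 − 364.45 = -122.14
T = -122.14 / -0.067 = 1823 kg/h

1823 kg/h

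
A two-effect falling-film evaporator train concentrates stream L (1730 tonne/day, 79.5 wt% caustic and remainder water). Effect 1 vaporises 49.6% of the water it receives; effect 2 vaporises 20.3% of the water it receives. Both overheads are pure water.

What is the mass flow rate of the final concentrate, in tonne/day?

1518 tonne/day

water in feed = 1730×0.205 = 354.65 tonne/day.
After stage 1: water left = (1−0.496)×354.65 = 178.74; stream total = 1554.1 tonne/day.
After stage 2: water left = (1−0.203)×178.74 = 142.46; final concentrate = 1517.8 tonne/day.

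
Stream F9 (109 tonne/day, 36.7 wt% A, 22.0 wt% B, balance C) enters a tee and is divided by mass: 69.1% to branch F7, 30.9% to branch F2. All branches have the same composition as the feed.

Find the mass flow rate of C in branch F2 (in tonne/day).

Branch F2 total = 0.309×109 = 33.681 tonne/day.
C in F2 = 0.413×33.681 = 13.91 tonne/day.

13.91 tonne/day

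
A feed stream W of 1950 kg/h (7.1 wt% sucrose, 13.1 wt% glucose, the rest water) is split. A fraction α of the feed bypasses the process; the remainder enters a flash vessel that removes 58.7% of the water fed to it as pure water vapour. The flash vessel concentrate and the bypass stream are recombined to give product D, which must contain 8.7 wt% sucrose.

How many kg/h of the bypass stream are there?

1184 kg/h

All 1950×0.071 = 138.45 kg/h of sucrose reaches D, so D = 138.45/0.087 = 1591.4 kg/h and vapour = 358.62 kg/h.
The evaporator receives (1−α)·1950 of feed at 0.798 water and removes 0.587 of that water:
0.587×0.798×(1−α)×1950 = 358.62
(1−α) = 358.62/913.43 = 0.3926;  α = 0.6074.
Bypass flow = 0.6074×1950 = 1184.4 kg/h.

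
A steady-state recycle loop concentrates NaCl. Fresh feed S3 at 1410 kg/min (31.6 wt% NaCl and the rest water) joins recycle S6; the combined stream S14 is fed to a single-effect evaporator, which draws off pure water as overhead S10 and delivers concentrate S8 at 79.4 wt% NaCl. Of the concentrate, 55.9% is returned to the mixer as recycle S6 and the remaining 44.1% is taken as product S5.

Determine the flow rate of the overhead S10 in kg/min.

Overall NaCl balance (none leaves overhead): NaCl in fresh feed = NaCl in product, i.e. 1410×0.316 = (1−0.559)·S8·0.794.
S8 = 445.56/(0.794×0.441) = 1272.5 kg/min.
Recycle S6 = 0.559×1272.5 = 711.31 kg/min.
Combined feed S14 = 1410 + 711.31 = 2121.3 kg/min.
Overhead S10 = S14 − S8 = 2121.3 − 1272.5 = 848.84 kg/min.

848.8 kg/min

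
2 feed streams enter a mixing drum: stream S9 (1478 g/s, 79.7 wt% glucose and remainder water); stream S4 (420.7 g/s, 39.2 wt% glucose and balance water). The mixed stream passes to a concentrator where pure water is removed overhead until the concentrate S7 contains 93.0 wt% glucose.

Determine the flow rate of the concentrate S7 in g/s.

glucose entering = 1478×0.797 + 420.7×0.392 = 1342.9 g/s.
All glucose reports to S7, so S7 = 1342.9/0.930 = 1444 g/s.

1444 g/s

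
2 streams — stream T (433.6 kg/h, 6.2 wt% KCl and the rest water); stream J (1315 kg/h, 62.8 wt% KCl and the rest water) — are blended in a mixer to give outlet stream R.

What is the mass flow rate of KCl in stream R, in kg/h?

852.7 kg/h

KCl out = KCl in = 433.6×0.062 + 1315×0.628 = 852.7 kg/h.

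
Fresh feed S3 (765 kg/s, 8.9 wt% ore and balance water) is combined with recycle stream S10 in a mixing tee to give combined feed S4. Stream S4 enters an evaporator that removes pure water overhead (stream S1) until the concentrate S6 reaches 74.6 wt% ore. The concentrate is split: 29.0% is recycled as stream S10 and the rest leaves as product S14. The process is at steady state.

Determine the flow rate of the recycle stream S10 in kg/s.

Overall ore balance (none leaves overhead): ore in fresh feed = ore in product, i.e. 765×0.089 = (1−0.290)·S6·0.746.
S6 = 68.085/(0.746×0.710) = 128.54 kg/s.
Recycle S10 = 0.290×128.54 = 37.278 kg/s.

37.28 kg/s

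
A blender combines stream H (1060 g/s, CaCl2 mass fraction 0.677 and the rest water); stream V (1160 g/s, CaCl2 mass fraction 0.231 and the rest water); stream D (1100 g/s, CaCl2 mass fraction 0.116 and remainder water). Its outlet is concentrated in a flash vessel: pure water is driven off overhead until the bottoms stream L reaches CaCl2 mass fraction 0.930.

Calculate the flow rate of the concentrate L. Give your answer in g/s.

1197 g/s

CaCl2 entering = 1060×0.677 + 1160×0.231 + 1100×0.116 = 1113.2 g/s.
All CaCl2 reports to L, so L = 1113.2/0.930 = 1197 g/s.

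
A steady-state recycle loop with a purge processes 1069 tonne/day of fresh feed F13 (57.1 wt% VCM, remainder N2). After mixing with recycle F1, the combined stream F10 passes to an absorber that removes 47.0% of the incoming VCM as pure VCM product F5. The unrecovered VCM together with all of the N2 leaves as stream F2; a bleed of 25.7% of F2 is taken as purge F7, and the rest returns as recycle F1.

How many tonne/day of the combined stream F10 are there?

N2 enters only via F13 and leaves only via the purge: 1069×0.429 = 0.257×(N2 in F2), and the absorber passes all N2, so N2 in F10 = N2 in F2 = 1784.4 tonne/day.
VCM in F10: m_A = 1069×0.571 + (1−0.257)·(1−0.470)·m_A, so m_A = 610.4/0.6062 = 1006.9 tonne/day.
F10 = 1006.9 + 1784.4 = 2791.3 tonne/day.

2791 tonne/day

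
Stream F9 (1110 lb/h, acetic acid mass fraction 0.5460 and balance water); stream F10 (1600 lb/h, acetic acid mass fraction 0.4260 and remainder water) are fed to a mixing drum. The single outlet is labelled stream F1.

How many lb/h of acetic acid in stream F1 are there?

acetic acid out = acetic acid in = 1110×0.546 + 1600×0.426 = 1287.7 lb/h.

1288 lb/h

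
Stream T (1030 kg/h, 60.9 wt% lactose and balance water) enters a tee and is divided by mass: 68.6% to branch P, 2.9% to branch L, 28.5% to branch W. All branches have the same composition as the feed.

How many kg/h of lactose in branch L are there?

Branch L total = 0.029×1030 = 29.87 kg/h.
lactose in L = 0.609×29.87 = 18.191 kg/h.

18.19 kg/h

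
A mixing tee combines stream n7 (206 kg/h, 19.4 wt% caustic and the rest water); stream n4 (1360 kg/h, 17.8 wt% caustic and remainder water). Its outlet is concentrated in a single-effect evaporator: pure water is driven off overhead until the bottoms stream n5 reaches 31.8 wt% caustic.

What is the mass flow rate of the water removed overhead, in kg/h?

caustic entering = 206×0.194 + 1360×0.178 = 282.04 kg/h.
All caustic reports to n5, so n5 = 282.04/0.318 = 886.93 kg/h.
Total feed = 1566 kg/h; overhead = 1566 − 886.93 = 679.07 kg/h.

679.1 kg/h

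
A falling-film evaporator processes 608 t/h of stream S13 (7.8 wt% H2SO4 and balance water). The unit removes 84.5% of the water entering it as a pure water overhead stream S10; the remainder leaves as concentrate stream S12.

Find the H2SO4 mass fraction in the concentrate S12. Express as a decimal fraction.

0.3531

H2SO4 is not removed: 608×0.078 = 47.424 t/h of H2SO4 enters S12.
water entering = 608×0.922 = 560.58 t/h; overhead removed = 0.845×560.58 = 473.69 t/h.
Concentrate = 608 − 473.69 = 134.31 t/h.
Mass fraction = 47.424/134.31 = 0.3531.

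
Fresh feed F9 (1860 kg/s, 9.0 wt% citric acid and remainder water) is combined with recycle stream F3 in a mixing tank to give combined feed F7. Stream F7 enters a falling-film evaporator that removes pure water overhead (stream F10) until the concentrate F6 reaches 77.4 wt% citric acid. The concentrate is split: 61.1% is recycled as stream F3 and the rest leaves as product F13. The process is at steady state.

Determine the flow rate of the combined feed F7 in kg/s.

Overall citric acid balance (none leaves overhead): citric acid in fresh feed = citric acid in product, i.e. 1860×0.090 = (1−0.611)·F6·0.774.
F6 = 167.4/(0.774×0.389) = 555.99 kg/s.
Recycle F3 = 0.611×555.99 = 339.71 kg/s.
Combined feed F7 = 1860 + 339.71 = 2199.7 kg/s.

2200 kg/s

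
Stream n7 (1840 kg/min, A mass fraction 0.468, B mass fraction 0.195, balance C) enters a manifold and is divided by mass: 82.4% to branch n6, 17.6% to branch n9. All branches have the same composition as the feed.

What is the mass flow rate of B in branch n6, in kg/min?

295.7 kg/min

Branch n6 total = 0.824×1840 = 1516.2 kg/min.
B in n6 = 0.195×1516.2 = 295.65 kg/min.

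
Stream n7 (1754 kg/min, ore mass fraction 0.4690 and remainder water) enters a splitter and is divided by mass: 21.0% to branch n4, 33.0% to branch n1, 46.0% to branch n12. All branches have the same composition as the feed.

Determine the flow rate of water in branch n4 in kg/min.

Branch n4 total = 0.210×1754 = 368.34 kg/min.
water in n4 = 0.531×368.34 = 195.59 kg/min.

195.6 kg/min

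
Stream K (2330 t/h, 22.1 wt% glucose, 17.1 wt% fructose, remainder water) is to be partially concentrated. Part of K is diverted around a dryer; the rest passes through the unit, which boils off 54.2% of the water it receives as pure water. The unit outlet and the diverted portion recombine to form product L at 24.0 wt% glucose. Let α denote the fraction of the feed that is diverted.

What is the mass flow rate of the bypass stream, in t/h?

1770 t/h

All 2330×0.221 = 514.93 t/h of glucose reaches L, so L = 514.93/0.240 = 2145.5 t/h and vapour = 184.46 t/h.
The evaporator receives (1−α)·2330 of feed at 0.608 water and removes 0.542 of that water:
0.542×0.608×(1−α)×2330 = 184.46
(1−α) = 184.46/767.82 = 0.2402;  α = 0.7598.
Bypass flow = 0.7598×2330 = 1770.2 t/h.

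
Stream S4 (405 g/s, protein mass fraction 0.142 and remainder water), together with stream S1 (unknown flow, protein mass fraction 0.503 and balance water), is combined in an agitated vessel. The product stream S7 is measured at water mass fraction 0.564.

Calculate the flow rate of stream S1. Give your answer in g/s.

Let S1 be the unknown flow. Total out = 405 + S1.
water balance: 347.49 + 0.497·S1 = 0.564·(405 + S1)
(0.497 − 0.564)·S1 = 0.564×405 − 347.49 = -119.07
S1 = -119.07 / -0.067 = 1777.2 g/s

1777 g/s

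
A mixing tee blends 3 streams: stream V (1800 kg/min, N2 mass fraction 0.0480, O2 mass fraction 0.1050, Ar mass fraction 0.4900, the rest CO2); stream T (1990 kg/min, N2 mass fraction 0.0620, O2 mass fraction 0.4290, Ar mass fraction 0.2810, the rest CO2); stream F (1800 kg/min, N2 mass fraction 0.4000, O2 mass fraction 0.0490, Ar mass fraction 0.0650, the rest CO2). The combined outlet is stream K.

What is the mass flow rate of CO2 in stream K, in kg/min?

CO2 out = CO2 in = 1800×0.357 + 1990×0.228 + 1800×0.486 = 1971.1 kg/min.

1971 kg/min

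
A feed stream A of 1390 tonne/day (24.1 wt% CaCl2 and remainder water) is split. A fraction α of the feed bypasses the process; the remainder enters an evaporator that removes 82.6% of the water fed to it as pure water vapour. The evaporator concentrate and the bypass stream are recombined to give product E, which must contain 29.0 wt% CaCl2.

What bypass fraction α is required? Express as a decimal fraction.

0.730

All 1390×0.241 = 334.99 tonne/day of CaCl2 reaches E, so E = 334.99/0.290 = 1155.1 tonne/day and vapour = 234.86 tonne/day.
The evaporator receives (1−α)·1390 of feed at 0.759 water and removes 0.826 of that water:
0.826×0.759×(1−α)×1390 = 234.86
(1−α) = 234.86/871.44 = 0.2695;  α = 0.7305.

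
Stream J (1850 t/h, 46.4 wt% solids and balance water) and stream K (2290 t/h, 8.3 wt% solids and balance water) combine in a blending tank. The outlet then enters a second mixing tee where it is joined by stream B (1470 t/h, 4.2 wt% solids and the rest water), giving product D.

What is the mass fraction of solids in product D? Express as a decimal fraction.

0.198

Overall, product flow = 5610 t/h.
solids in = 1850×0.464 + 2290×0.083 + 1470×0.042 = 1110.2 t/h.
solids fraction in D = 0.198.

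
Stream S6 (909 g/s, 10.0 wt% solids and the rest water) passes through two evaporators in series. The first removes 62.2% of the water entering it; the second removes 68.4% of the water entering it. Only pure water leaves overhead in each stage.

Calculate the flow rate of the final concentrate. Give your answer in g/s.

188.6 g/s

water in feed = 909×0.900 = 818.1 g/s.
After stage 1: water left = (1−0.622)×818.1 = 309.24; stream total = 400.14 g/s.
After stage 2: water left = (1−0.684)×309.24 = 97.72; final concentrate = 188.62 g/s.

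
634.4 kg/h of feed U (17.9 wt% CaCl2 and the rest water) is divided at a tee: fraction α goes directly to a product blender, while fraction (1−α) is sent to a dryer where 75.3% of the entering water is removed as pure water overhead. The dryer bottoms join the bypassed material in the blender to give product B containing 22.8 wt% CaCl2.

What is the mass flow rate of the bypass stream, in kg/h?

413.9 kg/h

All 634.4×0.179 = 113.56 kg/h of CaCl2 reaches B, so B = 113.56/0.228 = 498.06 kg/h and vapour = 136.34 kg/h.
The evaporator receives (1−α)·634.4 of feed at 0.821 water and removes 0.753 of that water:
0.753×0.821×(1−α)×634.4 = 136.34
(1−α) = 136.34/392.19 = 0.3476;  α = 0.6524.
Bypass flow = 0.6524×634.4 = 413.86 kg/h.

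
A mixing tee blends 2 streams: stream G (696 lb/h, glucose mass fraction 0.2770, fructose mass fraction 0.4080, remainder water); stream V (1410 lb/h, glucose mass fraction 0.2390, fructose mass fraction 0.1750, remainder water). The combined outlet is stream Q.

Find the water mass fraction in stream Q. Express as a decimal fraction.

0.4964

Total flow out = 696 + 1410 = 2106 lb/h.
water in = 696×0.315 + 1410×0.586 = 1045.5 lb/h.
water mass fraction in Q = 1045.5/2106 = 0.4964.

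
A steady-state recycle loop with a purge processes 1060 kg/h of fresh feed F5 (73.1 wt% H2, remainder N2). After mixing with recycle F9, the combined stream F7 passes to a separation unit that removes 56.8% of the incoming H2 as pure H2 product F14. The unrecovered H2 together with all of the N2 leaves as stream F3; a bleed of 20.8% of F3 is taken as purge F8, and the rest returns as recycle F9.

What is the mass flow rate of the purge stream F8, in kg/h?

391 kg/h

N2 enters only via F5 and leaves only via the purge: 1060×0.269 = 0.208×(N2 in F3), and the separation unit passes all N2, so N2 in F7 = N2 in F3 = 1370.9 kg/h.
H2 in F7: m_A = 1060×0.731 + (1−0.208)·(1−0.568)·m_A, so m_A = 774.86/0.6579 = 1177.9 kg/h.
F3 = (1−0.568)×1177.9 + 1370.9 = 1879.7 kg/h.
Purge F8 = 0.208×1879.7 = 390.98 kg/h.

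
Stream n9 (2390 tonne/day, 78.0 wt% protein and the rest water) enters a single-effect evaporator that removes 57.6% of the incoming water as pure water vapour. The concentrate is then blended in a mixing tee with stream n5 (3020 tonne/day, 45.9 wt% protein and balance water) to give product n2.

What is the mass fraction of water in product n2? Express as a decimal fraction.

0.364

Vapour removed = 0.576×0.220×2390 = 302.86 tonne/day; concentrate = 2087.1 tonne/day.
water reaching the mixer = 222.94 (from concentrate) + 3020×0.541 = 1856.8 tonne/day.
Product flow = 2087.1 + 3020 = 5107.1 tonne/day; water fraction = 0.364.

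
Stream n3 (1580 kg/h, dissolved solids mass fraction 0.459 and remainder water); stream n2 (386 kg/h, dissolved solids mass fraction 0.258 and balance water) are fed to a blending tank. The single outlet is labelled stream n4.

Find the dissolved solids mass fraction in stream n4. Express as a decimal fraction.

Total flow out = 1580 + 386 = 1966 kg/h.
dissolved solids in = 1580×0.459 + 386×0.258 = 824.81 kg/h.
dissolved solids mass fraction in n4 = 824.81/1966 = 0.420.

0.420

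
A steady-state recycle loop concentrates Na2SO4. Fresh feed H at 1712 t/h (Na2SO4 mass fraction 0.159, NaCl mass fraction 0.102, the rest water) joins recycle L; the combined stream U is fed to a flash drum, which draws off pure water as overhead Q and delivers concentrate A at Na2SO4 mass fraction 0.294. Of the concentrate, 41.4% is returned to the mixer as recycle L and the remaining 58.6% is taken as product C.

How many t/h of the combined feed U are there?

2366 t/h

Overall Na2SO4 balance (none leaves overhead): Na2SO4 in fresh feed = Na2SO4 in product, i.e. 1712×0.159 = (1−0.414)·A·0.294.
A = 272.21/(0.294×0.586) = 1580 t/h.
Recycle L = 0.414×1580 = 654.12 t/h.
Combined feed U = 1712 + 654.12 = 2366.1 t/h.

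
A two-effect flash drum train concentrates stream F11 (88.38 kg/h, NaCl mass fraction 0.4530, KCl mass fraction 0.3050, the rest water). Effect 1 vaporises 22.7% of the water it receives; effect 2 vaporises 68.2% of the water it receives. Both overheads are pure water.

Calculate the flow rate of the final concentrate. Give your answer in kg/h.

72.25 kg/h

water in feed = 88.38×0.242 = 21.388 kg/h.
After stage 1: water left = (1−0.227)×21.388 = 16.533; stream total = 83.525 kg/h.
After stage 2: water left = (1−0.682)×16.533 = 5.2575; final concentrate = 72.249 kg/h.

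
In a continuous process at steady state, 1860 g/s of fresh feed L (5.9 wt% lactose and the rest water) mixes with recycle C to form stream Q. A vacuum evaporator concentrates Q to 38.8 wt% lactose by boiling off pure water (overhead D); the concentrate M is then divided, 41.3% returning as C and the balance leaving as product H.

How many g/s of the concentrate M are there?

481.8 g/s

Overall lactose balance (none leaves overhead): lactose in fresh feed = lactose in product, i.e. 1860×0.059 = (1−0.413)·M·0.388.
M = 109.74/(0.388×0.587) = 481.83 g/s.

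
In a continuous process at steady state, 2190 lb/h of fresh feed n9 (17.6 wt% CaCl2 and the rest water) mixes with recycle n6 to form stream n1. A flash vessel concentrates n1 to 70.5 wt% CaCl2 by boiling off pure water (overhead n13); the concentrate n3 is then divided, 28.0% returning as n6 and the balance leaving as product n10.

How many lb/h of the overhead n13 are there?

Overall CaCl2 balance (none leaves overhead): CaCl2 in fresh feed = CaCl2 in product, i.e. 2190×0.176 = (1−0.280)·n3·0.705.
n3 = 385.44/(0.705×0.720) = 759.34 lb/h.
Recycle n6 = 0.280×759.34 = 212.61 lb/h.
Combined feed n1 = 2190 + 212.61 = 2402.6 lb/h.
Overhead n13 = n1 − n3 = 2402.6 − 759.34 = 1643.3 lb/h.

1643 lb/h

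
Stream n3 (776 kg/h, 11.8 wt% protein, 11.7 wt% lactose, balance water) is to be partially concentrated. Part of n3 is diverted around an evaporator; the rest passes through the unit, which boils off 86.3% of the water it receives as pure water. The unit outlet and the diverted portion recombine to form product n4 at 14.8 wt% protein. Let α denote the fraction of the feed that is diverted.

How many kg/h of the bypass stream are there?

All 776×0.118 = 91.568 kg/h of protein reaches n4, so n4 = 91.568/0.148 = 618.7 kg/h and vapour = 157.3 kg/h.
The evaporator receives (1−α)·776 of feed at 0.765 water and removes 0.863 of that water:
0.863×0.765×(1−α)×776 = 157.3
(1−α) = 157.3/512.31 = 0.3070;  α = 0.6930.
Bypass flow = 0.6930×776 = 537.74 kg/h.

537.7 kg/h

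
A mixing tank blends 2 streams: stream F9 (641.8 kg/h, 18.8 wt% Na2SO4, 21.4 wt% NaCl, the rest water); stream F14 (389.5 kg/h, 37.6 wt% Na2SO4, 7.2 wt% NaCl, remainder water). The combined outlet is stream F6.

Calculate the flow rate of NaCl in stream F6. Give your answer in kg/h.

NaCl out = NaCl in = 641.8×0.214 + 389.5×0.072 = 165.39 kg/h.

165.4 kg/h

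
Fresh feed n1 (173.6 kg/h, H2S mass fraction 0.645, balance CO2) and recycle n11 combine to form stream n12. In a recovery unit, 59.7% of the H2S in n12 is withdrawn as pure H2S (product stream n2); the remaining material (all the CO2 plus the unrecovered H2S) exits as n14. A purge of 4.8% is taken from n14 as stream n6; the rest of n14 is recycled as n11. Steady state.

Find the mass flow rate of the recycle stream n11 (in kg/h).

CO2 enters only via n1 and leaves only via the purge: 173.6×0.355 = 0.048×(CO2 in n14), and the recovery unit passes all CO2, so CO2 in n12 = CO2 in n14 = 1283.9 kg/h.
H2S in n12: m_A = 173.6×0.645 + (1−0.048)·(1−0.597)·m_A, so m_A = 111.97/0.6163 = 181.67 kg/h.
n14 = (1−0.597)×181.67 + 1283.9 = 1357.1 kg/h.
Recycle n11 = (1−0.048)×1357.1 = 1292 kg/h.

1292 kg/h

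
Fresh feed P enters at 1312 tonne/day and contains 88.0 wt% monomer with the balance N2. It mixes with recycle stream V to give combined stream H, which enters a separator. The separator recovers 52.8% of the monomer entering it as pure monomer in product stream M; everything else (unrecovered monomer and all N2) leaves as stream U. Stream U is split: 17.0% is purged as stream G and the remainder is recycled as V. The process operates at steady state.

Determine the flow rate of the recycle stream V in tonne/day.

N2 enters only via P and leaves only via the purge: 1312×0.120 = 0.170×(N2 in U), and the separator passes all N2, so N2 in H = N2 in U = 926.12 tonne/day.
monomer in H: m_A = 1312×0.880 + (1−0.170)·(1−0.528)·m_A, so m_A = 1154.6/0.6082 = 1898.2 tonne/day.
U = (1−0.528)×1898.2 + 926.12 = 1822.1 tonne/day.
Recycle V = (1−0.170)×1822.1 = 1512.3 tonne/day.

1512 tonne/day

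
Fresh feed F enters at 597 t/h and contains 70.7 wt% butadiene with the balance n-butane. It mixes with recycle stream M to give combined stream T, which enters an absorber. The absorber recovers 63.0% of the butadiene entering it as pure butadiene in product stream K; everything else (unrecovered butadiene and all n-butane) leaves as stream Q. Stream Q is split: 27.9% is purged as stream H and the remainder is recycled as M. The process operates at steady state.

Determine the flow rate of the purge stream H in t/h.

234.3 t/h

n-butane enters only via F and leaves only via the purge: 597×0.293 = 0.279×(n-butane in Q), and the absorber passes all n-butane, so n-butane in T = n-butane in Q = 626.96 t/h.
butadiene in T: m_A = 597×0.707 + (1−0.279)·(1−0.630)·m_A, so m_A = 422.08/0.7332 = 575.64 t/h.
Q = (1−0.630)×575.64 + 626.96 = 839.95 t/h.
Purge H = 0.279×839.95 = 234.34 t/h.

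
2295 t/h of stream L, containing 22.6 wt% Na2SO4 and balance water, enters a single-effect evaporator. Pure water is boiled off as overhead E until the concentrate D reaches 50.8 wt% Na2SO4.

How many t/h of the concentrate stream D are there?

Na2SO4 is conserved: 2295×0.226 = 518.67 t/h all reports to the concentrate.
Concentrate = 518.67/(target fraction) = 1021 t/h.

1021 t/h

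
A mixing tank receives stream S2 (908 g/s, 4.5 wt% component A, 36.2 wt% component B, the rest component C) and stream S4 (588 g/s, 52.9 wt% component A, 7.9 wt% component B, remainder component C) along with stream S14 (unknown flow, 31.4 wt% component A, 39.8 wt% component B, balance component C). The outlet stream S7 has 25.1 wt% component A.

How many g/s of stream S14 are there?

Let S14 be the unknown flow. Total out = 1496 + S14.
component A balance: 351.91 + 0.314·S14 = 0.251·(1496 + S14)
(0.314 − 0.251)·S14 = 0.251×1496 − 351.91 = 23.584
S14 = 23.584 / 0.063 = 374.35 g/s

374.3 g/s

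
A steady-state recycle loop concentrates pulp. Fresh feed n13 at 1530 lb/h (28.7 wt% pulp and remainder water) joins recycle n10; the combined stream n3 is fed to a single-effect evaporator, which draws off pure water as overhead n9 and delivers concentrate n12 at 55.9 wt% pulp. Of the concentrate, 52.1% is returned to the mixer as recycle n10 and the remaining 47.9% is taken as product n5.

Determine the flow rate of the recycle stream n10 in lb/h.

Overall pulp balance (none leaves overhead): pulp in fresh feed = pulp in product, i.e. 1530×0.287 = (1−0.521)·n12·0.559.
n12 = 439.11/(0.559×0.479) = 1639.9 lb/h.
Recycle n10 = 0.521×1639.9 = 854.4 lb/h.

854.4 lb/h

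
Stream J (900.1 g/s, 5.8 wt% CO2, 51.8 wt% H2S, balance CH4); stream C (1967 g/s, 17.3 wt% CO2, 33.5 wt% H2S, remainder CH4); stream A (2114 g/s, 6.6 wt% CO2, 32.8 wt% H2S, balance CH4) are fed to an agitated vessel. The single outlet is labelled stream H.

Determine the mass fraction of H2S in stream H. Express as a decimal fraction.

Total flow out = 900.1 + 1967 + 2114 = 4981.1 g/s.
H2S in = 900.1×0.518 + 1967×0.335 + 2114×0.328 = 1818.6 g/s.
H2S mass fraction in H = 1818.6/4981.1 = 0.365.

0.365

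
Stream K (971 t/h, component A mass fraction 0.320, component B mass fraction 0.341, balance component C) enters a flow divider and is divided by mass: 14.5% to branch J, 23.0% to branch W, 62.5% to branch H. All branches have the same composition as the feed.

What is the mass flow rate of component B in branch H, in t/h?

Branch H total = 0.625×971 = 606.88 t/h.
component B in H = 0.341×606.88 = 206.94 t/h.

206.9 t/h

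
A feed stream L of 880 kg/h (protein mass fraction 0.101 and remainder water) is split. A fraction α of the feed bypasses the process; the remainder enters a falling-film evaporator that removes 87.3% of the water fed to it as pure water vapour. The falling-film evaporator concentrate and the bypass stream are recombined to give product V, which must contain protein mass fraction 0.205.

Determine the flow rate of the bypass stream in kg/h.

All 880×0.101 = 88.88 kg/h of protein reaches V, so V = 88.88/0.205 = 433.56 kg/h and vapour = 446.44 kg/h.
The evaporator receives (1−α)·880 of feed at 0.899 water and removes 0.873 of that water:
0.873×0.899×(1−α)×880 = 446.44
(1−α) = 446.44/690.65 = 0.6464;  α = 0.3536.
Bypass flow = 0.3536×880 = 311.16 kg/h.

311.2 kg/h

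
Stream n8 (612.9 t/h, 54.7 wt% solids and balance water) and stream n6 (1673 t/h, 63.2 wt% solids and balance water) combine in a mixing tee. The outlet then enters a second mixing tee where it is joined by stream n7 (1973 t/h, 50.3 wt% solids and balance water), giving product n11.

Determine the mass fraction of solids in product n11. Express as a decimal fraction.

0.560

Overall, product flow = 4258.9 t/h.
solids in = 612.9×0.547 + 1673×0.632 + 1973×0.503 = 2385 t/h.
solids fraction in n11 = 0.560.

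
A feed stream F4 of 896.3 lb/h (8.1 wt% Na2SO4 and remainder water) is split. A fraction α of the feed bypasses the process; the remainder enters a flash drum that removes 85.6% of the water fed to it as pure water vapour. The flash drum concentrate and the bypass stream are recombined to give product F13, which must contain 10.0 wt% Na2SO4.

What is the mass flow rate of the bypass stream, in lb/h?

All 896.3×0.081 = 72.6 lb/h of Na2SO4 reaches F13, so F13 = 72.6/0.100 = 726 lb/h and vapour = 170.3 lb/h.
The evaporator receives (1−α)·896.3 of feed at 0.919 water and removes 0.856 of that water:
0.856×0.919×(1−α)×896.3 = 170.3
(1−α) = 170.3/705.09 = 0.2415;  α = 0.7585.
Bypass flow = 0.7585×896.3 = 679.82 lb/h.

679.8 lb/h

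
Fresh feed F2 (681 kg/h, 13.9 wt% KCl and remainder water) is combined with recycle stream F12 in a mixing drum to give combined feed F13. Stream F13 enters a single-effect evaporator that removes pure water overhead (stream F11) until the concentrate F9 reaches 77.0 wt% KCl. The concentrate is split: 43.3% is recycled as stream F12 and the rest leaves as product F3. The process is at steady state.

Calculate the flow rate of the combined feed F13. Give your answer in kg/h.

Overall KCl balance (none leaves overhead): KCl in fresh feed = KCl in product, i.e. 681×0.139 = (1−0.433)·F9·0.770.
F9 = 94.659/(0.770×0.567) = 216.81 kg/h.
Recycle F12 = 0.433×216.81 = 93.881 kg/h.
Combined feed F13 = 681 + 93.881 = 774.88 kg/h.

774.9 kg/h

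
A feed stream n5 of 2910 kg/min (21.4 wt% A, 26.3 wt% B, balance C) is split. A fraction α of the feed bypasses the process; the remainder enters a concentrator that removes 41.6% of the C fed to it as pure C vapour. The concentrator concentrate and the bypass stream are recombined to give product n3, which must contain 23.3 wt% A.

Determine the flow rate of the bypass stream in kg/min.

1819 kg/min

All 2910×0.214 = 622.74 kg/min of A reaches n3, so n3 = 622.74/0.233 = 2672.7 kg/min and vapour = 237.3 kg/min.
The evaporator receives (1−α)·2910 of feed at 0.523 C and removes 0.416 of that C:
0.416×0.523×(1−α)×2910 = 237.3
(1−α) = 237.3/633.12 = 0.3748;  α = 0.6252.
Bypass flow = 0.6252×2910 = 1819.3 kg/min.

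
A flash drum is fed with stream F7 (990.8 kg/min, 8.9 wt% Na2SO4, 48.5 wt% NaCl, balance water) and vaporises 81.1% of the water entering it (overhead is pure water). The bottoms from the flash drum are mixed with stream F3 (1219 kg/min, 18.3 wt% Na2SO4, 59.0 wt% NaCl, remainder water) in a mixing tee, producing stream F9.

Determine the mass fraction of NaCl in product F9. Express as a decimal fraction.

Vapour removed = 0.811×0.426×990.8 = 342.31 kg/min; concentrate = 648.49 kg/min.
NaCl reaching the mixer = 480.54 (from concentrate) + 1219×0.590 = 1199.7 kg/min.
Product flow = 648.49 + 1219 = 1867.5 kg/min; NaCl fraction = 0.642.

0.642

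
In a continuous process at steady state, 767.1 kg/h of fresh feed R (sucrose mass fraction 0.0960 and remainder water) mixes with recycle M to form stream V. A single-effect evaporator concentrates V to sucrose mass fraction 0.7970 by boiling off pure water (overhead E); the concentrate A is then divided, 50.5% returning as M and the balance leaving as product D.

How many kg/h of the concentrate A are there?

Overall sucrose balance (none leaves overhead): sucrose in fresh feed = sucrose in product, i.e. 767.1×0.096 = (1−0.505)·A·0.797.
A = 73.642/(0.797×0.495) = 186.66 kg/h.

186.7 kg/h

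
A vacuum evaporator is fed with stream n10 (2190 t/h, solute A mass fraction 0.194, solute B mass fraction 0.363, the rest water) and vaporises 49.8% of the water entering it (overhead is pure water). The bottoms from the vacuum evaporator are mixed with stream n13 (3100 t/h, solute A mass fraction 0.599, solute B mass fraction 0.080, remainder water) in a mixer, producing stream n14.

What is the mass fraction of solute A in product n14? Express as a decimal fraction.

Vapour removed = 0.498×0.443×2190 = 483.14 t/h; concentrate = 1706.9 t/h.
solute A reaching the mixer = 424.86 (from concentrate) + 3100×0.599 = 2281.8 t/h.
Product flow = 1706.9 + 3100 = 4806.9 t/h; solute A fraction = 0.475.

0.475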